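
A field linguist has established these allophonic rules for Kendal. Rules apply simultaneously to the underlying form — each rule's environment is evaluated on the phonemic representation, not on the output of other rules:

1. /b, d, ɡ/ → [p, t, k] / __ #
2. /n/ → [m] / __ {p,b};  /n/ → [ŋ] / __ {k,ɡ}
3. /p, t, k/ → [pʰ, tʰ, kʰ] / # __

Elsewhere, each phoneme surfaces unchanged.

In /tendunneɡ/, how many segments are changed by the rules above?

2

Segments that undergo a rule: /t/ → [tʰ] (rule 3); /ɡ/ → [k] (rule 1).
All other segments surface unchanged.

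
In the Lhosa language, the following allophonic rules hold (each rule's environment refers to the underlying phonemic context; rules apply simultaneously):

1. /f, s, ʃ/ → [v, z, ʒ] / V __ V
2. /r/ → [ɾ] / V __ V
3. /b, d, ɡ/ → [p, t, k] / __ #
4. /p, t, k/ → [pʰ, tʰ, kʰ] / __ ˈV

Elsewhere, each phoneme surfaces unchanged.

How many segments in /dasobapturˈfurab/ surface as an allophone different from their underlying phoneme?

Segments that undergo a rule: /s/ → [z] (rule 1); /r/ → [ɾ] (rule 2); /b/ → [p] (rule 3).
All other segments surface unchanged.

3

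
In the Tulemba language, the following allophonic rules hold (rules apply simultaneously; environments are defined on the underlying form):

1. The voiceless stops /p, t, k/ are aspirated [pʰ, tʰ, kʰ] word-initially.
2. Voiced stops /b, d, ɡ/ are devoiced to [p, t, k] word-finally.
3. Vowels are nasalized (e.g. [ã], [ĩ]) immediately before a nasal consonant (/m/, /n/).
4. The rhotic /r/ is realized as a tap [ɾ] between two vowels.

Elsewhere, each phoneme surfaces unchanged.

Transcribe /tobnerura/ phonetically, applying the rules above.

/t/ (word-initial) occurs word-initially → [tʰ] by rule 1.
/o/ (between /t/ and /b/): rule 3 targets it, but not before a nasal consonant → unchanged [o].
/b/ (between /o/ and /n/): rule 2 targets it, but not word-finally → unchanged [b].
/e/ (between /n/ and /r/) is in the target of rule 3 but the environment (before a nasal consonant) is not met → [e].
/r/ (between /e/ and /u/): between two vowels, so rule 4 applies → [ɾ].
/u/ (between /r/ and /r/): rule 3 targets it, but not before a nasal consonant → unchanged [u].
Rule 4 applies to /r/ (between /u/ and /a/: between two vowels) → [ɾ].
/a/ (word-final) fails the environment for rule 3, so it stays [a].

[tʰobneɾuɾa]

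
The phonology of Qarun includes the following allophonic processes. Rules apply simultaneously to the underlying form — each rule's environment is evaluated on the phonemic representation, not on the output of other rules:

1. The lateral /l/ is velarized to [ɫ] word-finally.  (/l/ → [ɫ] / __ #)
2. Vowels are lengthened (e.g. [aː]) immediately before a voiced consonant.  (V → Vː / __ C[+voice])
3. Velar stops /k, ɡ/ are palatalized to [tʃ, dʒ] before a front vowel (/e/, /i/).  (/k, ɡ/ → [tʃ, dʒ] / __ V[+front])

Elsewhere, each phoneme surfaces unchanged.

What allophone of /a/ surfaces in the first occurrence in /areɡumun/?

[aː]

/a/ (word-initial): before a voiced consonant, so rule 2 applies → [aː].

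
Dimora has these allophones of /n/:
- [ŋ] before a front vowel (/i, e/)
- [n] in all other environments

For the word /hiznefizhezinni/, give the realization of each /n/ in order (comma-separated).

Occurrence 1 (position 4): before a front vowel (/i, e/) → [ŋ].
Occurrence 2 (position 13): no conditioning environment matches → elsewhere allophone [n].
Occurrence 3 (position 14): before a front vowel (/i, e/) → [ŋ].

[ŋ], [n], [ŋ]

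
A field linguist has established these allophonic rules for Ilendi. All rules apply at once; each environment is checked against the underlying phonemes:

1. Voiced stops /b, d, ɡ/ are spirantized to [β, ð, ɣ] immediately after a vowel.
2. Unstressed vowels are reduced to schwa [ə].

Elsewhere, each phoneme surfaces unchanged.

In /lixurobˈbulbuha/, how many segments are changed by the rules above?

Segments that undergo a rule: /i/ → [ə] (rule 2); /u/ → [ə] (rule 2); /o/ → [ə] (rule 2); /b/ → [β] (rule 1); /u/ → [ə] (rule 2); /a/ → [ə] (rule 2).
All other segments surface unchanged.

6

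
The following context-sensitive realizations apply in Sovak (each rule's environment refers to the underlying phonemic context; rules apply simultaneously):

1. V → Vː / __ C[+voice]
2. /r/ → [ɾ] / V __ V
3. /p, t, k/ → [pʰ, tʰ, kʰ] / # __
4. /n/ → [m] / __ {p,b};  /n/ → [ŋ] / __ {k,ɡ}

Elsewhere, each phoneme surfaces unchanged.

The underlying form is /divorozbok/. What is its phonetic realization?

[diːvoːɾoːzbok]

/d/ (word-initial) is unaffected → [d].
/i/ meets the environment for rule 1 (before a voiced consonant) → [iː].
/v/ stays [v].
/o/ meets the environment for rule 1 (before a voiced consonant) → [oː].
/r/ (between /o/ and /o/): between two vowels, so rule 2 applies → [ɾ].
/o/ (between /r/ and /z/): before a voiced consonant, so rule 1 applies → [oː].
/z/ — not in any rule's target class → [z].
/b/ stays [b].
/o/ (between /b/ and /k/): rule 1 targets it, but not before a voiced consonant → unchanged [o].
/k/ (word-final) is in the target of rule 3 but the environment (word-initially) is not met → [k].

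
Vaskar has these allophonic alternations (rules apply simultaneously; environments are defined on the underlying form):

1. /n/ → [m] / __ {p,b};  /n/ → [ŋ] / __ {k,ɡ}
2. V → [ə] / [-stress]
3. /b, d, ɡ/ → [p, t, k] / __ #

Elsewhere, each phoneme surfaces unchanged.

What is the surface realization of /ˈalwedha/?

/a/ (word-initial) fails the environment for rule 2, so it stays [a].
/l/ stays [l].
/w/ (between /l/ and /e/) is unaffected → [w].
/e/ (between /w/ and /d/) occurs in an unstressed syllable → [ə] by rule 2.
/d/ — between /e/ and /h/; rule 3 does not apply here → [d].
/h/ (between /d/ and /a/) is unaffected → [h].
/a/ meets the environment for rule 2 (in an unstressed syllable) → [ə].

[ˈalwədhə]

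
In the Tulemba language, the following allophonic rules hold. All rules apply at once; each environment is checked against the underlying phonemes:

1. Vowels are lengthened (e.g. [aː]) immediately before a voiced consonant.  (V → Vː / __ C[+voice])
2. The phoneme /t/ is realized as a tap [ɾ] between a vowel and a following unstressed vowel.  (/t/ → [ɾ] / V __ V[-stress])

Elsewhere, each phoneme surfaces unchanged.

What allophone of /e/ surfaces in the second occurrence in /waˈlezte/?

[e]

/e/ (word-final) is in the target of rule 1 but the environment (before a voiced consonant) is not met → [e].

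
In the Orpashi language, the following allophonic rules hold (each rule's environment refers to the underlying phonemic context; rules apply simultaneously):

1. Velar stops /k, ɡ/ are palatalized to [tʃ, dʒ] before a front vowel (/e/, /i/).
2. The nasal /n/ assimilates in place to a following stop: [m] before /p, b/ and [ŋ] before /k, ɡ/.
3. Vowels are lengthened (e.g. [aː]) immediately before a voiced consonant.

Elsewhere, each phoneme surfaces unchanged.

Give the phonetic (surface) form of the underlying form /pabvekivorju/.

/p/ (word-initial) is unaffected → [p].
/a/ (between /p/ and /b/) occurs before a voiced consonant → [aː] by rule 3.
/b/ stays [b].
/v/ (between /b/ and /e/) is unaffected → [v].
/e/ — between /v/ and /k/; rule 3 does not apply here → [e].
/k/ (between /e/ and /i/): before a front vowel, so rule 1 applies → [tʃ].
/i/ — between /k/ and /v/, before a voiced consonant — surfaces as [iː] (rule 3).
/v/ (between /i/ and /o/): no rule targets it → [v].
/o/ — between /v/ and /r/, before a voiced consonant — surfaces as [oː] (rule 3).
/r/ stays [r].
/j/ (between /r/ and /u/) is unaffected → [j].
/u/ (word-final): rule 3 targets it, but not before a voiced consonant → unchanged [u].

[paːbvetʃiːvoːrju]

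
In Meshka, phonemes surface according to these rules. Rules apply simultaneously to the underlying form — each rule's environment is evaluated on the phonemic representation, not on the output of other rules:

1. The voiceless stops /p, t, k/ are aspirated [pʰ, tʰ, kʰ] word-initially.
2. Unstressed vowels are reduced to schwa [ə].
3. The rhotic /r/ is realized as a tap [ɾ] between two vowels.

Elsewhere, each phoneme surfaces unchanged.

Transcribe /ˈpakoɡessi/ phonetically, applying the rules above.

/p/ (word-initial) occurs word-initially → [pʰ] by rule 1.
/a/ (between /p/ and /k/) is in the target of rule 2 but the environment (in an unstressed syllable) is not met → [a].
/k/ (between /a/ and /o/) is in the target of rule 1 but the environment (word-initially) is not met → [k].
/o/ meets the environment for rule 2 (in an unstressed syllable) → [ə].
/e/ (between /ɡ/ and /s/) occurs in an unstressed syllable → [ə] by rule 2.
/i/ — word-final, in an unstressed syllable — surfaces as [ə] (rule 2).

[ˈpʰakəɡəssə]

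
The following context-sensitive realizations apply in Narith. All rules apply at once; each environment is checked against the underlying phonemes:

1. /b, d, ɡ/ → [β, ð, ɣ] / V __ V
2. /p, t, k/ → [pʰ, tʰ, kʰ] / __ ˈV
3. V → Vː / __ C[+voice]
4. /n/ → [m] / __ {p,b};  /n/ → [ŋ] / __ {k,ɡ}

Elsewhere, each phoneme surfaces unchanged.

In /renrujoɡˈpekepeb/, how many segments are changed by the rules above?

Segments that undergo a rule: /e/ → [eː] (rule 3); /u/ → [uː] (rule 3); /o/ → [oː] (rule 3); /p/ → [pʰ] (rule 2); /e/ → [eː] (rule 3).
All other segments surface unchanged.

5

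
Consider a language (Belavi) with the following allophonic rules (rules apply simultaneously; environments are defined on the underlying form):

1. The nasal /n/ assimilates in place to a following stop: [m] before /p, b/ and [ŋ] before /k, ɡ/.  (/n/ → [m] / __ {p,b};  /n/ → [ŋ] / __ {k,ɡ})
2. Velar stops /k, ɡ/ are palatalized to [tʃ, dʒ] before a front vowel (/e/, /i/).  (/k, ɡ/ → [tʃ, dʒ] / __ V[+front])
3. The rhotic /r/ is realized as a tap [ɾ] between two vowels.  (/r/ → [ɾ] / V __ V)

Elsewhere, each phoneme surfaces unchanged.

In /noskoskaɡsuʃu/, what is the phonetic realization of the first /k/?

[k]

/k/ — between /s/ and /o/; rule 2 does not apply here → [k].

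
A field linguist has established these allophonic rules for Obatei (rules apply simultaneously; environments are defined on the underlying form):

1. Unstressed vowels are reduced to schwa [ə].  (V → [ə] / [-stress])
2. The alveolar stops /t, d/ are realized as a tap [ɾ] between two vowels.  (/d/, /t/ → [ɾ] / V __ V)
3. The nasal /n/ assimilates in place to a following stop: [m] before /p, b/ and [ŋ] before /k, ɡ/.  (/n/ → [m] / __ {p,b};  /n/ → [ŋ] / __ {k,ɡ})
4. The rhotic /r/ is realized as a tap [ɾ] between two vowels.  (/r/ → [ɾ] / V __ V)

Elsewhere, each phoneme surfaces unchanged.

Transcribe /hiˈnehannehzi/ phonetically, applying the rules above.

[həˈnehənnəhzə]

Rule 1 applies to /i/ (between /h/ and /n/: in an unstressed syllable) → [ə].
/n/ (between /i/ and /e/): rule 3 targets it, but not before a labial or velar stop → unchanged [n].
/e/ — between /n/ and /h/; rule 1 does not apply here → [e].
Rule 1 applies to /a/ (between /h/ and /n/: in an unstressed syllable) → [ə].
/n/ (between /a/ and /n/) fails the environment for rule 3, so it stays [n].
/n/ — between /n/ and /e/; rule 3 does not apply here → [n].
/e/ (between /n/ and /h/): in an unstressed syllable, so rule 1 applies → [ə].
/i/ (word-final): in an unstressed syllable, so rule 1 applies → [ə].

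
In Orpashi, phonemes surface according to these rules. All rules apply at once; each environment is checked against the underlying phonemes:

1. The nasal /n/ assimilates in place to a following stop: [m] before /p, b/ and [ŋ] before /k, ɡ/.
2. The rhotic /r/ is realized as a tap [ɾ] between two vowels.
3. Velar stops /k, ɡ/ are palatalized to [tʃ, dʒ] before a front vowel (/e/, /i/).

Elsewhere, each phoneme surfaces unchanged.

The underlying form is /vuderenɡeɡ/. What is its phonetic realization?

[vudeɾeŋdʒeɡ]

/v/ (word-initial): no rule targets it → [v].
/u/ — not in any rule's target class → [u].
/d/ — not in any rule's target class → [d].
/e/ — not in any rule's target class → [e].
/r/ (between /e/ and /e/) occurs between two vowels → [ɾ] by rule 2.
/e/ (between /r/ and /n/): no rule targets it → [e].
/n/ (between /e/ and /ɡ/): before a labial or velar stop, so rule 1 applies → [ŋ].
/ɡ/ (between /n/ and /e/) occurs before a front vowel → [dʒ] by rule 3.
/e/ — not in any rule's target class → [e].
/ɡ/ (word-final) fails the environment for rule 3, so it stays [ɡ].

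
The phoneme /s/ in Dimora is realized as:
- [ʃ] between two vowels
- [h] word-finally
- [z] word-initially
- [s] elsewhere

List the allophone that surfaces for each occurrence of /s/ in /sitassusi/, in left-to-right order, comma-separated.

Occurrence 1 (position 1): word-initially → [z].
Occurrence 2 (position 5): no conditioning environment matches → elsewhere allophone [s].
Occurrence 3 (position 6): no conditioning environment matches → elsewhere allophone [s].
Occurrence 4 (position 8): between two vowels → [ʃ].

[z], [s], [s], [ʃ]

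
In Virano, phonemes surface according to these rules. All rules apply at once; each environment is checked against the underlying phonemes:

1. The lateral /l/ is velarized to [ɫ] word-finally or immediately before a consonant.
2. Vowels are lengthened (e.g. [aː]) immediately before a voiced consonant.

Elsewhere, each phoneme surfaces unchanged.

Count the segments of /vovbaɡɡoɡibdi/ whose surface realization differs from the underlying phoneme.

Segments that undergo a rule: /o/ → [oː] (rule 2); /a/ → [aː] (rule 2); /o/ → [oː] (rule 2); /i/ → [iː] (rule 2).
All other segments surface unchanged.

4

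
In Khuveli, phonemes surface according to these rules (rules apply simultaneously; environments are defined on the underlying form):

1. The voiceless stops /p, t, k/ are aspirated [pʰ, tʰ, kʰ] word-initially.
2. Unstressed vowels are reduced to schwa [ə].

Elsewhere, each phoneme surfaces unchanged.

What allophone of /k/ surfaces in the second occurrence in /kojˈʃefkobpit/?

[k]

/k/ — between /f/ and /o/; rule 1 does not apply here → [k].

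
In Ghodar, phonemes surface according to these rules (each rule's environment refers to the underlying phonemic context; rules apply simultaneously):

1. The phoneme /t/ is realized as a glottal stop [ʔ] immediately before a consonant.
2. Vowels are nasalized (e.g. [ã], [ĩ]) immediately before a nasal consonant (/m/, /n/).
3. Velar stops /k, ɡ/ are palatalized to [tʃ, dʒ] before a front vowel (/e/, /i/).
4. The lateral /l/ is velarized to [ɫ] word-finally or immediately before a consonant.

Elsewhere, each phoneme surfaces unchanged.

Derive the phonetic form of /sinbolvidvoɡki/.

[sĩnboɫvidvoɡtʃi]

/s/ (word-initial) is unaffected → [s].
Rule 2 applies to /i/ (between /s/ and /n/: before a nasal consonant) → [ĩ].
/n/ stays [n].
/b/ (between /n/ and /o/) is unaffected → [b].
/o/ — between /b/ and /l/; rule 2 does not apply here → [o].
Rule 4 applies to /l/ (between /o/ and /v/: word-finally or immediately before a consonant) → [ɫ].
/v/ (between /l/ and /i/) is unaffected → [v].
/i/ — between /v/ and /d/; rule 2 does not apply here → [i].
/d/ — not in any rule's target class → [d].
/v/ — not in any rule's target class → [v].
/o/ — between /v/ and /ɡ/; rule 2 does not apply here → [o].
/ɡ/ — between /o/ and /k/; rule 3 does not apply here → [ɡ].
/k/ — between /ɡ/ and /i/, before a front vowel — surfaces as [tʃ] (rule 3).
/i/ (word-final) is in the target of rule 2 but the environment (before a nasal consonant) is not met → [i].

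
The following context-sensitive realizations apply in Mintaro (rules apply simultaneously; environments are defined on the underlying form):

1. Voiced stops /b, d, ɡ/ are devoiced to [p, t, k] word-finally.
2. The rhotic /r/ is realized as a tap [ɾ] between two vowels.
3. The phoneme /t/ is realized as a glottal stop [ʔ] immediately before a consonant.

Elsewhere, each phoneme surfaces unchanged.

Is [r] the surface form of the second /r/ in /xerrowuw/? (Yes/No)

/r/ (between /r/ and /o/): rule 2 targets it, but not between two vowels → unchanged [r].
The actual realization is [r], which matches [r].

Yes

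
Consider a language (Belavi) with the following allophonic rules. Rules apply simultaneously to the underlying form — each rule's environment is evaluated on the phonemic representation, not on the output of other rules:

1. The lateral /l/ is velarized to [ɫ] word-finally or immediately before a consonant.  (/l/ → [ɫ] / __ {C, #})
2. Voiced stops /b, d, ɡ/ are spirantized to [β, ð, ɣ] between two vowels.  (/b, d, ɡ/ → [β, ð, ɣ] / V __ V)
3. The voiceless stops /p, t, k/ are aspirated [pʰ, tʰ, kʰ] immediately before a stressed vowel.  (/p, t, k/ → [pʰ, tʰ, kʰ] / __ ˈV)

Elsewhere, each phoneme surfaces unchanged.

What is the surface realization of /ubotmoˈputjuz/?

/u/ (word-initial) is unaffected → [u].
/b/ (between /u/ and /o/) occurs between two vowels → [β] by rule 2.
/o/ (between /b/ and /t/): no rule targets it → [o].
/t/ (between /o/ and /m/) fails the environment for rule 3, so it stays [t].
/m/ stays [m].
/o/ (between /m/ and /p/): no rule targets it → [o].
/p/ (between /o/ and /u/) occurs immediately before a stressed vowel → [pʰ] by rule 3.
/u/ (between /p/ and /t/): no rule targets it → [u].
/t/ — between /u/ and /j/; rule 3 does not apply here → [t].
/j/ stays [j].
/u/ (between /j/ and /z/): no rule targets it → [u].
/z/ (word-final) is unaffected → [z].

[uβotmoˈpʰutjuz]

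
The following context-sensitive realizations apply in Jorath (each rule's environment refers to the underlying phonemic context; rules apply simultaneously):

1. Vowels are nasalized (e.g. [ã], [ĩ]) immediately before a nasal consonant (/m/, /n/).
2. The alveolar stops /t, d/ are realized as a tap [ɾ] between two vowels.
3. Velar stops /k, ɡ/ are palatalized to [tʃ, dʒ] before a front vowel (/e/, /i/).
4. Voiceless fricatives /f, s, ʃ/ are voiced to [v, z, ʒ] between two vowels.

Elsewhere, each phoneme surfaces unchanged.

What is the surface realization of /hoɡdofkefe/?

/h/ (word-initial): no rule targets it → [h].
/o/ (between /h/ and /ɡ/): rule 1 targets it, but not before a nasal consonant → unchanged [o].
/ɡ/ (between /o/ and /d/): rule 3 targets it, but not before a front vowel → unchanged [ɡ].
/d/ (between /ɡ/ and /o/): rule 2 targets it, but not between two vowels → unchanged [d].
/o/ (between /d/ and /f/) is in the target of rule 1 but the environment (before a nasal consonant) is not met → [o].
/f/ — between /o/ and /k/; rule 4 does not apply here → [f].
/k/ (between /f/ and /e/) occurs before a front vowel → [tʃ] by rule 3.
/e/ (between /k/ and /f/): rule 1 targets it, but not before a nasal consonant → unchanged [e].
/f/ (between /e/ and /e/): between two vowels, so rule 4 applies → [v].
/e/ (word-final) fails the environment for rule 1, so it stays [e].

[hoɡdoftʃeve]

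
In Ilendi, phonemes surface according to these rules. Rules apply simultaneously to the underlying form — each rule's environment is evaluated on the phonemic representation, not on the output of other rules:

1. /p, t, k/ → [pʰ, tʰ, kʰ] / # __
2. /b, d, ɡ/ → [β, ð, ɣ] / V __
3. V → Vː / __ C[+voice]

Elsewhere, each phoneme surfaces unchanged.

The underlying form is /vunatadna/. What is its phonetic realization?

[vuːnataːðna]

/v/ (word-initial) is unaffected → [v].
/u/ — between /v/ and /n/, before a voiced consonant — surfaces as [uː] (rule 3).
/n/ (between /u/ and /a/): no rule targets it → [n].
/a/ — between /n/ and /t/; rule 3 does not apply here → [a].
/t/ (between /a/ and /a/) is in the target of rule 1 but the environment (word-initially) is not met → [t].
/a/ (between /t/ and /d/): before a voiced consonant, so rule 3 applies → [aː].
/d/ (between /a/ and /n/): immediately after a vowel, so rule 2 applies → [ð].
/n/ stays [n].
/a/ — word-final; rule 3 does not apply here → [a].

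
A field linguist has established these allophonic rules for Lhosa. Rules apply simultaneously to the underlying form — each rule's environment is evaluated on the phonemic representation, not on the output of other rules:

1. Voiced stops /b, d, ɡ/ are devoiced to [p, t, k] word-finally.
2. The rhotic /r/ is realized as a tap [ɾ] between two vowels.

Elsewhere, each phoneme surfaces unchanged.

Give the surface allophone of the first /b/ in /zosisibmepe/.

[b]

/b/ (between /i/ and /m/) is in the target of rule 1 but the environment (word-finally) is not met → [b].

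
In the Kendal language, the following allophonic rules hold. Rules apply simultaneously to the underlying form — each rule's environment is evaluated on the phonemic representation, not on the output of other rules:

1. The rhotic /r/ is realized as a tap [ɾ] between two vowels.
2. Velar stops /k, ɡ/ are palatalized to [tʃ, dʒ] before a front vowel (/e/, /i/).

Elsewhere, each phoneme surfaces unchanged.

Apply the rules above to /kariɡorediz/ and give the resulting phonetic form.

/k/ — word-initial; rule 2 does not apply here → [k].
/a/ (between /k/ and /r/) is unaffected → [a].
Rule 1 applies to /r/ (between /a/ and /i/: between two vowels) → [ɾ].
/i/ (between /r/ and /ɡ/) is unaffected → [i].
/ɡ/ (between /i/ and /o/): rule 2 targets it, but not before a front vowel → unchanged [ɡ].
/o/ (between /ɡ/ and /r/) is unaffected → [o].
/r/ — between /o/ and /e/, between two vowels — surfaces as [ɾ] (rule 1).
/e/ — not in any rule's target class → [e].
/d/ stays [d].
/i/ stays [i].
/z/ (word-final): no rule targets it → [z].

[kaɾiɡoɾediz]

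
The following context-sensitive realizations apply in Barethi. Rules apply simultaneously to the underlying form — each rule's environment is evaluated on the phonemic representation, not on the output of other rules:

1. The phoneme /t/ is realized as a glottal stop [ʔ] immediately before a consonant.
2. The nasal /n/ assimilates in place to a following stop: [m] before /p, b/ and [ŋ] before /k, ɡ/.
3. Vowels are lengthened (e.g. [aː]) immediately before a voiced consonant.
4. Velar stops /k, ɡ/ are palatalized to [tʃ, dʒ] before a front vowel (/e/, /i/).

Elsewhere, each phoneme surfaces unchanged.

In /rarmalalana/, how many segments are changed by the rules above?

4

Segments that undergo a rule: /a/ → [aː] (rule 3); /a/ → [aː] (rule 3); /a/ → [aː] (rule 3); /a/ → [aː] (rule 3).
All other segments surface unchanged.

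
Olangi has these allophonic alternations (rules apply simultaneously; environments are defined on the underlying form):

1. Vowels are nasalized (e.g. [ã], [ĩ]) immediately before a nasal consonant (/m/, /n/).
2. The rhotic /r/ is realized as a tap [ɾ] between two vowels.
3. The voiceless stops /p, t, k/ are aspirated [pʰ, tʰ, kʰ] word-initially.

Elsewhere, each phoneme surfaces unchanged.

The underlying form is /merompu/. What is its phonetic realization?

[meɾõmpu]

/m/ stays [m].
/e/ (between /m/ and /r/) is in the target of rule 1 but the environment (before a nasal consonant) is not met → [e].
/r/ (between /e/ and /o/): between two vowels, so rule 2 applies → [ɾ].
/o/ meets the environment for rule 1 (before a nasal consonant) → [õ].
/m/ — not in any rule's target class → [m].
/p/ (between /m/ and /u/): rule 3 targets it, but not word-initially → unchanged [p].
/u/ (word-final) fails the environment for rule 1, so it stays [u].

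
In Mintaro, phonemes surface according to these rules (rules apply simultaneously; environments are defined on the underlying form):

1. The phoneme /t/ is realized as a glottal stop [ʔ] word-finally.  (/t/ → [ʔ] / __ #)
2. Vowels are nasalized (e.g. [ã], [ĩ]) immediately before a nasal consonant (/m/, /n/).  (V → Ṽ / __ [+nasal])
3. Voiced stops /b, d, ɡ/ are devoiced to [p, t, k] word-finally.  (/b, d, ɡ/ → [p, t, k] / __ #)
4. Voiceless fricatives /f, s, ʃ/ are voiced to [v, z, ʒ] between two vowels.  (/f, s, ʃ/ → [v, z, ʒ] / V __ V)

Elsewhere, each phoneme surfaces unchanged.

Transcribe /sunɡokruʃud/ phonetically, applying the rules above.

[sũnɡokruʒut]

/s/ (word-initial) is in the target of rule 4 but the environment (between two vowels) is not met → [s].
/u/ (between /s/ and /n/) occurs before a nasal consonant → [ũ] by rule 2.
/n/ stays [n].
/ɡ/ — between /n/ and /o/; rule 3 does not apply here → [ɡ].
/o/ — between /ɡ/ and /k/; rule 2 does not apply here → [o].
/k/ (between /o/ and /r/): no rule targets it → [k].
/r/ — not in any rule's target class → [r].
/u/ (between /r/ and /ʃ/) is in the target of rule 2 but the environment (before a nasal consonant) is not met → [u].
/ʃ/ — between /u/ and /u/, between two vowels — surfaces as [ʒ] (rule 4).
/u/ (between /ʃ/ and /d/) is in the target of rule 2 but the environment (before a nasal consonant) is not met → [u].
/d/ (word-final): word-finally, so rule 3 applies → [t].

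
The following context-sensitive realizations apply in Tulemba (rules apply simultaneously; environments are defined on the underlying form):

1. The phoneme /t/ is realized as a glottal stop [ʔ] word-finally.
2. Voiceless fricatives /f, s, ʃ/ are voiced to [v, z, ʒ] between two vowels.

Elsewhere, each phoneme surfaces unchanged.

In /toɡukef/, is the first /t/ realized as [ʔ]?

No

/t/ (word-initial) is in the target of rule 1 but the environment (word-finally) is not met → [t].
The actual realization is [t], not [ʔ].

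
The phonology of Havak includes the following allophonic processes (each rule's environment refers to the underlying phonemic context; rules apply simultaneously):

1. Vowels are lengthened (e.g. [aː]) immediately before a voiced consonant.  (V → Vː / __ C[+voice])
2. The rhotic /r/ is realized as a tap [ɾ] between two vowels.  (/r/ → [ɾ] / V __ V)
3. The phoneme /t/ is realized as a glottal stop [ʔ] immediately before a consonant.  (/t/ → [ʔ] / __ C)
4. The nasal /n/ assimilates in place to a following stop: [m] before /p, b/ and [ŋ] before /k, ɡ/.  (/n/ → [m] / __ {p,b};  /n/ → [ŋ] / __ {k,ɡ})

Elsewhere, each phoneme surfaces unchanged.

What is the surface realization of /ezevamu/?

[eːzeːvaːmu]

/e/ (word-initial): before a voiced consonant, so rule 1 applies → [eː].
/z/ stays [z].
/e/ (between /z/ and /v/): before a voiced consonant, so rule 1 applies → [eː].
/v/ (between /e/ and /a/): no rule targets it → [v].
/a/ — between /v/ and /m/, before a voiced consonant — surfaces as [aː] (rule 1).
/m/ — not in any rule's target class → [m].
/u/ — word-final; rule 1 does not apply here → [u].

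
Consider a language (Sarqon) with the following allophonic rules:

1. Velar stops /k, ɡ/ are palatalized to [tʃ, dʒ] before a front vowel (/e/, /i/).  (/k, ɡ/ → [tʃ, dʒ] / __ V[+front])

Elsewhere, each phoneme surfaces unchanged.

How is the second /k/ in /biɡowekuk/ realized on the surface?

/k/ (word-final) fails the environment for rule 1, so it stays [k].

[k]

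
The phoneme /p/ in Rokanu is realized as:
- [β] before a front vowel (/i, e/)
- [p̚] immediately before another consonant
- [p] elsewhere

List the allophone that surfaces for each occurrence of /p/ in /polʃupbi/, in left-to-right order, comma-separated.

[p], [p̚]

Occurrence 1 (position 1): no conditioning environment matches → elsewhere allophone [p].
Occurrence 2 (position 6): immediately before another consonant → [p̚].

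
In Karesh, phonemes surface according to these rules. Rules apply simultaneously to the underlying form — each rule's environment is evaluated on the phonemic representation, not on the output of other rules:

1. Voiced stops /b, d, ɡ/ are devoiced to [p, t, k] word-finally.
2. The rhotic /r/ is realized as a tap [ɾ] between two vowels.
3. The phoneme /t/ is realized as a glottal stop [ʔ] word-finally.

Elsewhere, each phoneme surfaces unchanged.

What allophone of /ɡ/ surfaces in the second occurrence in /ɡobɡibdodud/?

/ɡ/ (between /b/ and /i/) is in the target of rule 1 but the environment (word-finally) is not met → [ɡ].

[ɡ]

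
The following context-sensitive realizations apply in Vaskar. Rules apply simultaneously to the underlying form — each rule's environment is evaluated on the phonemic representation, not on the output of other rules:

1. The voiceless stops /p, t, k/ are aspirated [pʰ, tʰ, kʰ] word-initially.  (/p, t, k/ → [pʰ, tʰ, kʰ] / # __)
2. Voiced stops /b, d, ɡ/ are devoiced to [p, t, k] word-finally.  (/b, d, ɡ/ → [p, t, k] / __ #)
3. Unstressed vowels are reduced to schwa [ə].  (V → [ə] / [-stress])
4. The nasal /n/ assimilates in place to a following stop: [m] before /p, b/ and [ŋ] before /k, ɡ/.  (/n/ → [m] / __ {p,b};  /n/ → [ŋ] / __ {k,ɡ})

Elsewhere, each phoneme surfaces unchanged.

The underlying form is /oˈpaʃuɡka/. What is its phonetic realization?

Rule 3 applies to /o/ (word-initial: in an unstressed syllable) → [ə].
/p/ (between /o/ and /a/) fails the environment for rule 1, so it stays [p].
/a/ (between /p/ and /ʃ/): rule 3 targets it, but not in an unstressed syllable → unchanged [a].
/ʃ/ (between /a/ and /u/) is unaffected → [ʃ].
/u/ (between /ʃ/ and /ɡ/): in an unstressed syllable, so rule 3 applies → [ə].
/ɡ/ (between /u/ and /k/) is in the target of rule 2 but the environment (word-finally) is not met → [ɡ].
/k/ (between /ɡ/ and /a/) is in the target of rule 1 but the environment (word-initially) is not met → [k].
/a/ meets the environment for rule 3 (in an unstressed syllable) → [ə].

[əˈpaʃəɡkə]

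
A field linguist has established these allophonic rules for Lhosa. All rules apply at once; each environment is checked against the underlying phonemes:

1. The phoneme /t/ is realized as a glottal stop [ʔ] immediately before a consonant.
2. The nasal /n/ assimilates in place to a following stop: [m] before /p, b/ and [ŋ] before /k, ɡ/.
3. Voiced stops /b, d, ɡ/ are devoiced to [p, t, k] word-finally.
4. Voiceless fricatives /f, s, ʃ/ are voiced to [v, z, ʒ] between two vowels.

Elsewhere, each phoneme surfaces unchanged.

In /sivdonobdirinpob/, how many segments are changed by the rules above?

2

Segments that undergo a rule: /n/ → [m] (rule 2); /b/ → [p] (rule 3).
All other segments surface unchanged.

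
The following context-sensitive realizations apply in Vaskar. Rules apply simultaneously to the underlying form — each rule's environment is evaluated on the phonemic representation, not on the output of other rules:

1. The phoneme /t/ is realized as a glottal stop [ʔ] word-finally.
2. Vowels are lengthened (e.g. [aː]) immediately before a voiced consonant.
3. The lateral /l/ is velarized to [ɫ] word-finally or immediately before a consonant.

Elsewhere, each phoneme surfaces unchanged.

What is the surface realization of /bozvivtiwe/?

[boːzviːvtiːwe]

/b/ (word-initial): no rule targets it → [b].
/o/ (between /b/ and /z/): before a voiced consonant, so rule 2 applies → [oː].
/z/ (between /o/ and /v/) is unaffected → [z].
/v/ stays [v].
/i/ (between /v/ and /v/) occurs before a voiced consonant → [iː] by rule 2.
/v/ (between /i/ and /t/): no rule targets it → [v].
/t/ — between /v/ and /i/; rule 1 does not apply here → [t].
/i/ — between /t/ and /w/, before a voiced consonant — surfaces as [iː] (rule 2).
/w/ — not in any rule's target class → [w].
/e/ (word-final): rule 2 targets it, but not before a voiced consonant → unchanged [e].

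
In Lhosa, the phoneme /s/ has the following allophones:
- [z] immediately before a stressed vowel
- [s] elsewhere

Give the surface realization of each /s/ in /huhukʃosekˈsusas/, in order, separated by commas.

Occurrence 1 (position 8): no conditioning environment matches → elsewhere allophone [s].
Occurrence 2 (position 11): immediately before a stressed vowel → [z].
Occurrence 3 (position 13): no conditioning environment matches → elsewhere allophone [s].
Occurrence 4 (position 15): no conditioning environment matches → elsewhere allophone [s].

[s], [z], [s], [s]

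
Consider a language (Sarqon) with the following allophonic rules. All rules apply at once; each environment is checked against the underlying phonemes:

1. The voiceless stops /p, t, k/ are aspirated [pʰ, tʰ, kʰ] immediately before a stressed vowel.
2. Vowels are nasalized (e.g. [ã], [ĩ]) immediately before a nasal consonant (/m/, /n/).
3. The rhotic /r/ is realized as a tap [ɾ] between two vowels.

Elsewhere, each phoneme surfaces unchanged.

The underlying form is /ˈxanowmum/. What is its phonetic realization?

Rule 2 applies to /a/ (between /x/ and /n/: before a nasal consonant) → [ã].
/o/ (between /n/ and /w/) fails the environment for rule 2, so it stays [o].
/u/ (between /m/ and /m/): before a nasal consonant, so rule 2 applies → [ũ].

[ˈxãnowmũm]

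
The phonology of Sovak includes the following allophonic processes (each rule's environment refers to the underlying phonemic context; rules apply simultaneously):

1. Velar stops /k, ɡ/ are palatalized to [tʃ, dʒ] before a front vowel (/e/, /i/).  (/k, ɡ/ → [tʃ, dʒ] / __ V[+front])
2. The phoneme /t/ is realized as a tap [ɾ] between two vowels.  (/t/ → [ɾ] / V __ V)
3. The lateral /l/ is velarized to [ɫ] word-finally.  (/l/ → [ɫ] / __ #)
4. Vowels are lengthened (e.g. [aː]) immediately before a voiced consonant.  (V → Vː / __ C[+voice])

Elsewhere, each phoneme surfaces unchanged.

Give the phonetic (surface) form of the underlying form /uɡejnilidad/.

[uːdʒeːjniːliːdaːd]

/u/ — word-initial, before a voiced consonant — surfaces as [uː] (rule 4).
/ɡ/ — between /u/ and /e/, before a front vowel — surfaces as [dʒ] (rule 1).
/e/ meets the environment for rule 4 (before a voiced consonant) → [eː].
/i/ (between /n/ and /l/): before a voiced consonant, so rule 4 applies → [iː].
/l/ — between /i/ and /i/; rule 3 does not apply here → [l].
/i/ meets the environment for rule 4 (before a voiced consonant) → [iː].
/a/ (between /d/ and /d/) occurs before a voiced consonant → [aː] by rule 4.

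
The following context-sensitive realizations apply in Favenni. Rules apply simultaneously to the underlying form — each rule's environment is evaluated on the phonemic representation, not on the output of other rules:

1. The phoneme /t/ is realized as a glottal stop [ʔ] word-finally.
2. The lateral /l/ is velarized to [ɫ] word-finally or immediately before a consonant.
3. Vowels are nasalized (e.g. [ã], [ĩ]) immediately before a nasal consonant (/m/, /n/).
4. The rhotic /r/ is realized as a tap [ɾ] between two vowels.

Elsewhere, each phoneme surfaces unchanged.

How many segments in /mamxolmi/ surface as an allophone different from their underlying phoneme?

Segments that undergo a rule: /a/ → [ã] (rule 3); /l/ → [ɫ] (rule 2).
All other segments surface unchanged.

2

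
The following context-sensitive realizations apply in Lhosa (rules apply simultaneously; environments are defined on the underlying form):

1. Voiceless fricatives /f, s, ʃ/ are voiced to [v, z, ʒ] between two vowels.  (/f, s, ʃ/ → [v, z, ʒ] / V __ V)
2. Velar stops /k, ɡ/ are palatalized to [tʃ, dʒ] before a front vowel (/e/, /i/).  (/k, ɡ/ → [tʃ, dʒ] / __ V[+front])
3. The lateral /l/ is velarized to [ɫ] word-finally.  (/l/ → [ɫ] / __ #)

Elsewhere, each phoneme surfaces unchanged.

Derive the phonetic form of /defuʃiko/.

/d/ (word-initial): no rule targets it → [d].
/e/ stays [e].
/f/ (between /e/ and /u/): between two vowels, so rule 1 applies → [v].
/u/ (between /f/ and /ʃ/) is unaffected → [u].
/ʃ/ meets the environment for rule 1 (between two vowels) → [ʒ].
/i/ (between /ʃ/ and /k/) is unaffected → [i].
/k/ — between /i/ and /o/; rule 2 does not apply here → [k].
/o/ (word-final) is unaffected → [o].

[devuʒiko]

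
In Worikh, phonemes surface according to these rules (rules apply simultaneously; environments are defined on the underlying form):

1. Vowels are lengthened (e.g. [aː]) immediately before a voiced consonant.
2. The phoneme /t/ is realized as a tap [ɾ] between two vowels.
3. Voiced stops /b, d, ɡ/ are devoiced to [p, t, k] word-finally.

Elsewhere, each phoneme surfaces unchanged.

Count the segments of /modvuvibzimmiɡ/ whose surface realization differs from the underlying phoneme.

Segments that undergo a rule: /o/ → [oː] (rule 1); /u/ → [uː] (rule 1); /i/ → [iː] (rule 1); /i/ → [iː] (rule 1); /i/ → [iː] (rule 1); /ɡ/ → [k] (rule 3).
All other segments surface unchanged.

6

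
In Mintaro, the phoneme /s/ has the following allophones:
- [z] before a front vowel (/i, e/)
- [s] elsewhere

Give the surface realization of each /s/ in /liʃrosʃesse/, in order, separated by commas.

Occurrence 1 (position 6): no conditioning environment matches → elsewhere allophone [s].
Occurrence 2 (position 9): no conditioning environment matches → elsewhere allophone [s].
Occurrence 3 (position 10): before a front vowel (/i, e/) → [z].

[s], [s], [z]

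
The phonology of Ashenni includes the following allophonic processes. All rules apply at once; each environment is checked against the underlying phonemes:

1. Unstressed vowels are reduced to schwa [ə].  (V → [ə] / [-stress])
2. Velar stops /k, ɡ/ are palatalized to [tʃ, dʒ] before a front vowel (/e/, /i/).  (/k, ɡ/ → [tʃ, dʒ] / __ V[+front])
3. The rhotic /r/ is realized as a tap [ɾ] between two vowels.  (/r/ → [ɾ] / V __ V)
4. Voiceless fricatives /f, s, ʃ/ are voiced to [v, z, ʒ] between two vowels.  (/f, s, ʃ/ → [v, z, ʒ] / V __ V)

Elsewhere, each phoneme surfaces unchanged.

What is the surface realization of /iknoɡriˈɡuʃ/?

Rule 1 applies to /i/ (word-initial: in an unstressed syllable) → [ə].
/k/ — between /i/ and /n/; rule 2 does not apply here → [k].
/o/ — between /n/ and /ɡ/, in an unstressed syllable — surfaces as [ə] (rule 1).
/ɡ/ (between /o/ and /r/) is in the target of rule 2 but the environment (before a front vowel) is not met → [ɡ].
/r/ (between /ɡ/ and /i/) is in the target of rule 3 but the environment (between two vowels) is not met → [r].
/i/ (between /r/ and /ɡ/) occurs in an unstressed syllable → [ə] by rule 1.
/ɡ/ (between /i/ and /u/): rule 2 targets it, but not before a front vowel → unchanged [ɡ].
/u/ (between /ɡ/ and /ʃ/): rule 1 targets it, but not in an unstressed syllable → unchanged [u].
/ʃ/ (word-final): rule 4 targets it, but not between two vowels → unchanged [ʃ].

[əknəɡrəˈɡuʃ]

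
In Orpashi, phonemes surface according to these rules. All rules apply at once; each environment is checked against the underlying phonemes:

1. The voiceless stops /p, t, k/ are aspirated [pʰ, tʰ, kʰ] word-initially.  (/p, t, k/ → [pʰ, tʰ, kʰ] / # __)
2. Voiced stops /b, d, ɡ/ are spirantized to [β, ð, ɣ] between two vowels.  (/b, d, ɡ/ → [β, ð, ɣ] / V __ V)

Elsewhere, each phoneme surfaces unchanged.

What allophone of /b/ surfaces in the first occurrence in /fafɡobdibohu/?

/b/ (between /o/ and /d/) is in the target of rule 2 but the environment (between two vowels) is not met → [b].

[b]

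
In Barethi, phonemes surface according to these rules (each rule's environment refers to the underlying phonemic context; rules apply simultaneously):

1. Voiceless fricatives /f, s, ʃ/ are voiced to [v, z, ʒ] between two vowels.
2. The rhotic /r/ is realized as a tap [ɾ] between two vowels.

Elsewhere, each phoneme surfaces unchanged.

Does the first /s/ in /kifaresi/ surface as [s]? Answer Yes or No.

/s/ meets the environment for rule 1 (between two vowels) → [z].
The actual realization is [z], not [s].

No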